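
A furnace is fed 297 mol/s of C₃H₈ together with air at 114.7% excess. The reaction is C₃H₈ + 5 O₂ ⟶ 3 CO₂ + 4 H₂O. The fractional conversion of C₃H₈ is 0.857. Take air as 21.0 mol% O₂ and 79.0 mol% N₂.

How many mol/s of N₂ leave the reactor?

12000 mol/s

Stoichiometric O₂ = 5 × 297 = 1485 mol/s; O₂ fed = 1485 × 2.147 = 3188 mol/s.
N₂ fed = 3188 × 79/21 = 11990 mol/s.
Fuel reacted = 0.857 × 297 → ξ = 254.5 mol/s.
Outlet (n = n₀ + ν ξ):
  C₃H₈: 297 − 1(254.5) = 42.47
  O₂: 3188 − 5(254.5) = 1916
  N₂: 11990 (inert)
  CO₂: 0 + 3(254.5) = 763.6
  H₂O: 0 + 4(254.5) = 1018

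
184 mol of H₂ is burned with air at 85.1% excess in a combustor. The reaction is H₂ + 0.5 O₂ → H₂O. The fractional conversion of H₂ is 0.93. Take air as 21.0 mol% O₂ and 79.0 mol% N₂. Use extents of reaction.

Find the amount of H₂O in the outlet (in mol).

Stoichiometric O₂ = 0.5 × 184 = 92 mol; O₂ fed = 92 × 1.851 = 170.3 mol.
N₂ fed = 170.3 × 79/21 = 640.6 mol.
Fuel reacted = 0.93 × 184 → ξ = 171.1 mol.
Outlet (n = n₀ + ν ξ):
  H₂: 184 − 1(171.1) = 12.88
  O₂: 170.3 − 0.5(171.1) = 84.73
  N₂: 640.6 (inert)
  H₂O: 0 + 1(171.1) = 171.1

171 mol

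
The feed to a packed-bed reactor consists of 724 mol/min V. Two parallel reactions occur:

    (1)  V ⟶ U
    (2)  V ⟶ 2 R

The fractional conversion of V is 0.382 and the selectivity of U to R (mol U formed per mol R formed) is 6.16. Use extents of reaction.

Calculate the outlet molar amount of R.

41.5 mol/min

Conversion of V: V consumed = 0.382 × 724 = 276.6 mol/min = 1ξ₁ + 1ξ₂.
Selectivity: 1ξ₁ / (2ξ₂) = 6.16 → ξ₁ = 12.32 ξ₂.
Substitute: (1·12.32 + 1) ξ₂ = 276.6 → ξ₂ = 20.76 mol/min, ξ₁ = 255.8 mol/min.
Outlet amounts (n = n₀ + Σ ν·ξ):
  V: 724 − 1(255.8) − 1(20.76) = 447.4
  U: 0 + 1(255.8) = 255.8
  R: 0 + 2(20.76) = 41.53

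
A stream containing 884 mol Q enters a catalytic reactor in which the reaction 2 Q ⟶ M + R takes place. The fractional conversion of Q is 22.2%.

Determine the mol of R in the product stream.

Q reacted = 0.222 × 884 = 196.2 mol; ν_Q = −2, so ξ = 196.2/2 = 98.12 mol.
Outlet amounts (n = n₀ + ν ξ):
  Q: 884 − 2(98.12) = 687.8
  M: 0 + 1(98.12) = 98.12
  R: 0 + 1(98.12) = 98.12

98.1 mol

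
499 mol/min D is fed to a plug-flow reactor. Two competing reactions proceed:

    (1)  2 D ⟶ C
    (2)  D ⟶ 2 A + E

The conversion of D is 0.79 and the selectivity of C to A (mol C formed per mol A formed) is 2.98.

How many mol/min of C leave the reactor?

Conversion of D: D consumed = 0.79 × 499 = 394.2 mol/min = 2ξ₁ + 1ξ₂.
Selectivity: 1ξ₁ / (2ξ₂) = 2.98 → ξ₁ = 5.96 ξ₂.
Substitute: (2·5.96 + 1) ξ₂ = 394.2 → ξ₂ = 30.51 mol/min, ξ₁ = 181.8 mol/min.
Outlet amounts (n = n₀ + Σ ν·ξ):
  D: 499 − 2(181.8) − 1(30.51) = 104.8
  C: 0 + 1(181.8) = 181.8
  A: 0 + 2(30.51) = 61.02
  E: 0 + 1(30.51) = 30.51

182 mol/min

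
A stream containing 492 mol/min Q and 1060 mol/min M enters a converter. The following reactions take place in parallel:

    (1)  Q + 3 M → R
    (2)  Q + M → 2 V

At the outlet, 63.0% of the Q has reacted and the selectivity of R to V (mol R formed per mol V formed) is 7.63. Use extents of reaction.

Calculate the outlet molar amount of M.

Conversion of Q: Q consumed = 0.63 × 492 = 310 mol/min = 1ξ₁ + 1ξ₂.
Selectivity: 1ξ₁ / (2ξ₂) = 7.63 → ξ₁ = 15.26 ξ₂.
Substitute: (1·15.26 + 1) ξ₂ = 310 → ξ₂ = 19.06 mol/min, ξ₁ = 290.9 mol/min.
Outlet amounts (n = n₀ + Σ ν·ξ):
  Q: 492 − 1(290.9) − 1(19.06) = 182
  M: 1060 − 3(290.9) − 1(19.06) = 168.2
  R: 0 + 1(290.9) = 290.9
  V: 0 + 2(19.06) = 38.13

168 mol/min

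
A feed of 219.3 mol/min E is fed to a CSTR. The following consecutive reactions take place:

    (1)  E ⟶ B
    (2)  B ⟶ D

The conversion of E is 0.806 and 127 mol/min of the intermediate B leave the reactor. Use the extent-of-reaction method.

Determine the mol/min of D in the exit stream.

49.8 mol/min

Conversion of E: E consumed = 1ξ₁ = 0.806 × 219.3 → ξ₁ = 176.8 mol/min.
B balance: n_B = 0 + 1ξ₁ − 1ξ₂ = 127 → ξ₂ = (1·176.8 − 127)/1 = 49.76 mol/min.
Outlet amounts (n = n₀ + Σ ν·ξ):
  E: 219.3 − 1(176.8) = 42.54
  B: 0 + 1(176.8) − 1(49.76) = 127
  D: 0 + 1(49.76) = 49.76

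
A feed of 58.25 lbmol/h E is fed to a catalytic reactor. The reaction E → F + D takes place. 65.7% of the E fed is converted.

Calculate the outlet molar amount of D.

38.3 lbmol/h

E reacted = 0.657 × 58.25 = 38.27 lbmol/h; ν_E = −1, so ξ = 38.27/1 = 38.27 lbmol/h.
Outlet amounts (n = n₀ + ν ξ):
  E: 58.25 − 1(38.27) = 19.98
  F: 0 + 1(38.27) = 38.27
  D: 0 + 1(38.27) = 38.27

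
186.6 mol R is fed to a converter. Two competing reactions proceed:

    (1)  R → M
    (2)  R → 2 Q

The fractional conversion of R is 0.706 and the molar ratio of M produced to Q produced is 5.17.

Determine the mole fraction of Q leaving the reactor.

Conversion of R: R consumed = 0.706 × 186.6 = 131.7 mol = 1ξ₁ + 1ξ₂.
Selectivity: 1ξ₁ / (2ξ₂) = 5.17 → ξ₁ = 10.34 ξ₂.
Substitute: (1·10.34 + 1) ξ₂ = 131.7 → ξ₂ = 11.62 mol, ξ₁ = 120.1 mol.
Outlet amounts (n = n₀ + Σ ν·ξ):
  R: 186.6 − 1(120.1) − 1(11.62) = 54.86
  M: 0 + 1(120.1) = 120.1
  Q: 0 + 2(11.62) = 23.23
Total out = 198.2 mol; y_Q = 23.23 / 198.2 = 0.1172.

0.117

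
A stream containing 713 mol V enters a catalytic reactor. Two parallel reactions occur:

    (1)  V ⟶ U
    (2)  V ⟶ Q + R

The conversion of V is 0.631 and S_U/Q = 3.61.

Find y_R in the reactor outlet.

0.12

Conversion of V: V consumed = 0.631 × 713 = 449.9 mol = 1ξ₁ + 1ξ₂.
Selectivity: 1ξ₁ / (1ξ₂) = 3.61 → ξ₁ = 3.61 ξ₂.
Substitute: (1·3.61 + 1) ξ₂ = 449.9 → ξ₂ = 97.59 mol, ξ₁ = 352.3 mol.
Outlet amounts (n = n₀ + Σ ν·ξ):
  V: 713 − 1(352.3) − 1(97.59) = 263.1
  U: 0 + 1(352.3) = 352.3
  Q: 0 + 1(97.59) = 97.59
  R: 0 + 1(97.59) = 97.59
Total out = 810.6 mol; y_R = 97.59 / 810.6 = 0.1204.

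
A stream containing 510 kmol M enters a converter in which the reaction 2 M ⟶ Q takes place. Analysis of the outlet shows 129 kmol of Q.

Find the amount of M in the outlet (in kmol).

For Q: n = n₀ + 1ξ → 129 = 0 + 1ξ, giving ξ = 129 kmol.
Outlet amounts (n = n₀ + ν ξ):
  M: 510 − 2(129) = 252
  Q: 0 + 1(129) = 129

252 kmol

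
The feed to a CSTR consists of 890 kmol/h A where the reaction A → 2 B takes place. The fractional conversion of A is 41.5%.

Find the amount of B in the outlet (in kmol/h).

A reacted = 0.415 × 890 = 369.3 kmol/h; ν_A = −1, so ξ = 369.3/1 = 369.3 kmol/h.
Outlet amounts (n = n₀ + ν ξ):
  A: 890 − 1(369.3) = 520.7
  B: 0 + 2(369.3) = 738.7

739 kmol/h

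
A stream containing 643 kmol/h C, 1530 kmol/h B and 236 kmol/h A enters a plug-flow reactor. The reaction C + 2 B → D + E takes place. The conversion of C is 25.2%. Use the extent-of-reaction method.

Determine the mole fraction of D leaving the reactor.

C reacted = 0.252 × 643 = 162 kmol/h; ν_C = −1, so ξ = 162/1 = 162 kmol/h.
Outlet amounts (n = n₀ + ν ξ):
  C: 643 − 1(162) = 481
  B: 1530 − 2(162) = 1206
  D: 0 + 1(162) = 162
  E: 0 + 1(162) = 162
  A: 236 (inert)
Total out = 2247 kmol/h; y_D = 162 / 2247 = 0.07211.

0.0721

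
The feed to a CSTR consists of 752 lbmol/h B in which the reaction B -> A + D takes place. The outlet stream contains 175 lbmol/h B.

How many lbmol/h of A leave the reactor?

For B: n = n₀ − 1ξ → 175 = 752 − 1ξ, giving ξ = 577 lbmol/h.
Outlet amounts (n = n₀ + ν ξ):
  B: 752 − 1(577) = 175
  A: 0 + 1(577) = 577
  D: 0 + 1(577) = 577

577 lbmol/h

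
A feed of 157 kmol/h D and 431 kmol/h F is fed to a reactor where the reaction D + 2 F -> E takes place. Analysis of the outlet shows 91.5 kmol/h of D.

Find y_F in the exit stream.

For D: n = n₀ − 1ξ → 91.5 = 157 − 1ξ, giving ξ = 65.5 kmol/h.
Outlet amounts (n = n₀ + ν ξ):
  D: 157 − 1(65.5) = 91.5
  F: 431 − 2(65.5) = 300
  E: 0 + 1(65.5) = 65.5
Total out = 457 kmol/h; y_F = 300 / 457 = 0.6565.

0.656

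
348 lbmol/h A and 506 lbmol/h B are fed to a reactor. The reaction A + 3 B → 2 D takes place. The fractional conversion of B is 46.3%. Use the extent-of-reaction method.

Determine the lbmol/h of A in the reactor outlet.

270 lbmol/h

B reacted = 0.463 × 506 = 234.3 lbmol/h; ν_B = −3, so ξ = 234.3/3 = 78.09 lbmol/h.
Outlet amounts (n = n₀ + ν ξ):
  A: 348 − 1(78.09) = 269.9
  B: 506 − 3(78.09) = 271.7
  D: 0 + 2(78.09) = 156.2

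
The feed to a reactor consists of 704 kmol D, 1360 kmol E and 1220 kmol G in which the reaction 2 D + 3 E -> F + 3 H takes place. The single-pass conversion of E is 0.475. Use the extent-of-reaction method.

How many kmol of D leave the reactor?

273 kmol

E reacted = 0.475 × 1360 = 646 kmol; ν_E = −3, so ξ = 646/3 = 215.3 kmol.
Outlet amounts (n = n₀ + ν ξ):
  D: 704 − 2(215.3) = 273.3
  E: 1360 − 3(215.3) = 714
  F: 0 + 1(215.3) = 215.3
  H: 0 + 3(215.3) = 646
  G: 1220 (inert)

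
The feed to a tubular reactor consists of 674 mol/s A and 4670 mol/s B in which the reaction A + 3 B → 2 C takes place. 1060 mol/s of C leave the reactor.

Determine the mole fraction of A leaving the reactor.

0.0336

For C: n = n₀ + 2ξ → 1060 = 0 + 2ξ, giving ξ = 530 mol/s.
Outlet amounts (n = n₀ + ν ξ):
  A: 674 − 1(530) = 144
  B: 4670 − 3(530) = 3080
  C: 0 + 2(530) = 1060
Total out = 4284 mol/s; y_A = 144 / 4284 = 0.03361.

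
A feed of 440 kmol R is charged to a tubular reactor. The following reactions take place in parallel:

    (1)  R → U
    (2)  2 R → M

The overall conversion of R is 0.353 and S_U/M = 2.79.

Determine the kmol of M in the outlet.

Conversion of R: R consumed = 0.353 × 440 = 155.3 kmol = 1ξ₁ + 2ξ₂.
Selectivity: 1ξ₁ / (1ξ₂) = 2.79 → ξ₁ = 2.79 ξ₂.
Substitute: (1·2.79 + 2) ξ₂ = 155.3 → ξ₂ = 32.43 kmol, ξ₁ = 90.47 kmol.
Outlet amounts (n = n₀ + Σ ν·ξ):
  R: 440 − 1(90.47) − 2(32.43) = 284.7
  U: 0 + 1(90.47) = 90.47
  M: 0 + 1(32.43) = 32.43

32.4 kmol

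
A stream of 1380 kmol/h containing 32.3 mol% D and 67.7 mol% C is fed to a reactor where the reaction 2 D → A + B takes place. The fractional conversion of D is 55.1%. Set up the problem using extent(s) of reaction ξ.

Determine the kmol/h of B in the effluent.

D reacted = 0.551 × 445.7 = 245.6 kmol/h; ν_D = −2, so ξ = 245.6/2 = 122.8 kmol/h.
Outlet amounts (n = n₀ + ν ξ):
  D: 445.7 − 2(122.8) = 200.1
  A: 0 + 1(122.8) = 122.8
  B: 0 + 1(122.8) = 122.8
  C: 934.3 (inert)

123 kmol/h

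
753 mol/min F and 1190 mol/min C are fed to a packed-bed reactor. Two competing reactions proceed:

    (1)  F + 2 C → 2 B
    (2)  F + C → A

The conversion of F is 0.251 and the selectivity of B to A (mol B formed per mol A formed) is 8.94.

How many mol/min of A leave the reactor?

34.6 mol/min

Conversion of F: F consumed = 0.251 × 753 = 189 mol/min = 1ξ₁ + 1ξ₂.
Selectivity: 2ξ₁ / (1ξ₂) = 8.94 → ξ₁ = 4.47 ξ₂.
Substitute: (1·4.47 + 1) ξ₂ = 189 → ξ₂ = 34.55 mol/min, ξ₁ = 154.5 mol/min.
Outlet amounts (n = n₀ + Σ ν·ξ):
  F: 753 − 1(154.5) − 1(34.55) = 564
  C: 1190 − 2(154.5) − 1(34.55) = 846.5
  B: 0 + 2(154.5) = 308.9
  A: 0 + 1(34.55) = 34.55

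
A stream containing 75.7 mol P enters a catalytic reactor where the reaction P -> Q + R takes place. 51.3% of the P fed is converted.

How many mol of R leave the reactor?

38.8 mol

P reacted = 0.513 × 75.7 = 38.83 mol; ν_P = −1, so ξ = 38.83/1 = 38.83 mol.
Outlet amounts (n = n₀ + ν ξ):
  P: 75.7 − 1(38.83) = 36.87
  Q: 0 + 1(38.83) = 38.83
  R: 0 + 1(38.83) = 38.83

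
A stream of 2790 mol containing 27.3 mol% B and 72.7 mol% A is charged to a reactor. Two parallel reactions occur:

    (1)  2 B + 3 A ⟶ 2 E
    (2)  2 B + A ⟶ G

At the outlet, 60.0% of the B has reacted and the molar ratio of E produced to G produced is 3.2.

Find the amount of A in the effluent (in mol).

Conversion of B: B consumed = 0.6 × 761.7 = 457 mol = 2ξ₁ + 2ξ₂.
Selectivity: 2ξ₁ / (1ξ₂) = 3.2 → ξ₁ = 1.6 ξ₂.
Substitute: (2·1.6 + 2) ξ₂ = 457 → ξ₂ = 87.88 mol, ξ₁ = 140.6 mol.
Outlet amounts (n = n₀ + Σ ν·ξ):
  B: 761.7 − 2(140.6) − 2(87.88) = 304.7
  A: 2028 − 3(140.6) − 1(87.88) = 1519
  E: 0 + 2(140.6) = 281.2
  G: 0 + 1(87.88) = 87.88

1520 mol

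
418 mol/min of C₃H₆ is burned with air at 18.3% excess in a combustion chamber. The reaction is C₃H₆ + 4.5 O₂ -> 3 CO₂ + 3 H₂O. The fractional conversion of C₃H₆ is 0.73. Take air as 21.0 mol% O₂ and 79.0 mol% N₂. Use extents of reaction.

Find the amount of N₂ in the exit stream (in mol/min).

8370 mol/min

Stoichiometric O₂ = 4.5 × 418 = 1881 mol/min; O₂ fed = 1881 × 1.183 = 2225 mol/min.
N₂ fed = 2225 × 79/21 = 8371 mol/min.
Fuel reacted = 0.73 × 418 → ξ = 305.1 mol/min.
Outlet (n = n₀ + ν ξ):
  C₃H₆: 418 − 1(305.1) = 112.9
  O₂: 2225 − 4.5(305.1) = 852.1
  N₂: 8371 (inert)
  CO₂: 0 + 3(305.1) = 915.4
  H₂O: 0 + 3(305.1) = 915.4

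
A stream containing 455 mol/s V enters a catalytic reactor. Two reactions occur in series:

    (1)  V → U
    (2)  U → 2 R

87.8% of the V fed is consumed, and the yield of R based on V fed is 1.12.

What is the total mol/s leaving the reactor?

Conversion of V: V consumed = 1ξ₁ = 0.878 × 455 → ξ₁ = 399.5 mol/s.
Yield of R: 2ξ₂ / 455 = 1.12 → ξ₂ = 254.8 mol/s.
Outlet amounts (n = n₀ + Σ ν·ξ):
  V: 455 − 1(399.5) = 55.51
  U: 0 + 1(399.5) − 1(254.8) = 144.7
  R: 0 + 2(254.8) = 509.6
Total out = 55.51 + 144.7 + 509.6 = 709.8 mol/s.

710 mol/s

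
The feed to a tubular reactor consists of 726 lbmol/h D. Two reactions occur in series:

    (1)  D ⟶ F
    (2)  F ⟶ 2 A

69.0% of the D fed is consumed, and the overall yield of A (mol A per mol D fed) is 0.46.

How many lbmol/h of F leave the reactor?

Conversion of D: D consumed = 1ξ₁ = 0.69 × 726 → ξ₁ = 500.9 lbmol/h.
Yield of A: 2ξ₂ / 726 = 0.46 → ξ₂ = 167 lbmol/h.
Outlet amounts (n = n₀ + Σ ν·ξ):
  D: 726 − 1(500.9) = 225.1
  F: 0 + 1(500.9) − 1(167) = 334
  A: 0 + 2(167) = 334

334 lbmol/h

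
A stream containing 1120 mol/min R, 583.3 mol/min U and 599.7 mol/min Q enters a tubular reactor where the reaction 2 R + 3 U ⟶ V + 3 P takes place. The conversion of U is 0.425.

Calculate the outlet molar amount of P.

248 mol/min

U reacted = 0.425 × 583.3 = 247.9 mol/min; ν_U = −3, so ξ = 247.9/3 = 82.63 mol/min.
Outlet amounts (n = n₀ + ν ξ):
  R: 1120 − 2(82.63) = 954.7
  U: 583.3 − 3(82.63) = 335.4
  V: 0 + 1(82.63) = 82.63
  P: 0 + 3(82.63) = 247.9
  Q: 599.7 (inert)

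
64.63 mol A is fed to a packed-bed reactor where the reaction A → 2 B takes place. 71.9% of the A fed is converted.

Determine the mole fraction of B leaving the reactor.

0.837

A reacted = 0.719 × 64.63 = 46.47 mol; ν_A = −1, so ξ = 46.47/1 = 46.47 mol.
Outlet amounts (n = n₀ + ν ξ):
  A: 64.63 − 1(46.47) = 18.16
  B: 0 + 2(46.47) = 92.94
Total out = 111.1 mol; y_B = 92.94 / 111.1 = 0.8365.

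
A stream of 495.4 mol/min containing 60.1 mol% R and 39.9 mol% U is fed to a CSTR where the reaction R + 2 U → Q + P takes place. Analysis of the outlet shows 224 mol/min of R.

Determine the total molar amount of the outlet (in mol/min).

422 mol/min

For R: n = n₀ − 1ξ → 224 = 297.7 − 1ξ, giving ξ = 73.74 mol/min.
Outlet amounts (n = n₀ + ν ξ):
  R: 297.7 − 1(73.74) = 224
  U: 197.7 − 2(73.74) = 50.19
  Q: 0 + 1(73.74) = 73.74
  P: 0 + 1(73.74) = 73.74
Total out = 224 + 50.19 + 73.74 + 73.74 = 421.7 mol/min.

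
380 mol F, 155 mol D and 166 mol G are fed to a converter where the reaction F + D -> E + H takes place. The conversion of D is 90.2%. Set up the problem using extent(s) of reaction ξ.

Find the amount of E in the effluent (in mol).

140 mol

D reacted = 0.902 × 155 = 139.8 mol; ν_D = −1, so ξ = 139.8/1 = 139.8 mol.
Outlet amounts (n = n₀ + ν ξ):
  F: 380 − 1(139.8) = 240.2
  D: 155 − 1(139.8) = 15.19
  E: 0 + 1(139.8) = 139.8
  H: 0 + 1(139.8) = 139.8
  G: 166 (inert)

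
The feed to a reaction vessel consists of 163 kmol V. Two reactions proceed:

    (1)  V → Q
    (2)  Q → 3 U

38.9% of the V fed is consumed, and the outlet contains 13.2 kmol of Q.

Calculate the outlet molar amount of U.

Conversion of V: V consumed = 1ξ₁ = 0.389 × 163 → ξ₁ = 63.41 kmol.
Q balance: n_Q = 0 + 1ξ₁ − 1ξ₂ = 13.2 → ξ₂ = (1·63.41 − 13.2)/1 = 50.21 kmol.
Outlet amounts (n = n₀ + Σ ν·ξ):
  V: 163 − 1(63.41) = 99.59
  Q: 0 + 1(63.41) − 1(50.21) = 13.2
  U: 0 + 3(50.21) = 150.6

151 kmol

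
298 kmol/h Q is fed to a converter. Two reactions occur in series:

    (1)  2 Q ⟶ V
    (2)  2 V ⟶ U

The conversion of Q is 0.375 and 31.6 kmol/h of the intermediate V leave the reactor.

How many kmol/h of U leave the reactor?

12.1 kmol/h

Conversion of Q: Q consumed = 2ξ₁ = 0.375 × 298 → ξ₁ = 55.88 kmol/h.
V balance: n_V = 0 + 1ξ₁ − 2ξ₂ = 31.6 → ξ₂ = (1·55.88 − 31.6)/2 = 12.14 kmol/h.
Outlet amounts (n = n₀ + Σ ν·ξ):
  Q: 298 − 2(55.88) = 186.2
  V: 0 + 1(55.88) − 2(12.14) = 31.6
  U: 0 + 1(12.14) = 12.14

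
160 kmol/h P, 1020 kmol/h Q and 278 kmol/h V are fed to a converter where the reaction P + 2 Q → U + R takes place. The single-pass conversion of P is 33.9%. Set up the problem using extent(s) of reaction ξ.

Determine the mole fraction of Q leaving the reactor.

P reacted = 0.339 × 160 = 54.24 kmol/h; ν_P = −1, so ξ = 54.24/1 = 54.24 kmol/h.
Outlet amounts (n = n₀ + ν ξ):
  P: 160 − 1(54.24) = 105.8
  Q: 1020 − 2(54.24) = 911.5
  U: 0 + 1(54.24) = 54.24
  R: 0 + 1(54.24) = 54.24
  V: 278 (inert)
Total out = 1404 kmol/h; y_Q = 911.5 / 1404 = 0.6493.

0.649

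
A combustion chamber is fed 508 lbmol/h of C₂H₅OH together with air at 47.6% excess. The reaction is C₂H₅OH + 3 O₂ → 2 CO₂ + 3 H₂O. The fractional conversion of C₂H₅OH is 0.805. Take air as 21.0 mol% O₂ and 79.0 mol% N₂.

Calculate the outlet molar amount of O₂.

1020 lbmol/h

Stoichiometric O₂ = 3 × 508 = 1524 lbmol/h; O₂ fed = 1524 × 1.476 = 2249 lbmol/h.
N₂ fed = 2249 × 79/21 = 8462 lbmol/h.
Fuel reacted = 0.805 × 508 → ξ = 408.9 lbmol/h.
Outlet (n = n₀ + ν ξ):
  C₂H₅OH: 508 − 1(408.9) = 99.06
  O₂: 2249 − 3(408.9) = 1023
  N₂: 8462 (inert)
  CO₂: 0 + 2(408.9) = 817.9
  H₂O: 0 + 3(408.9) = 1227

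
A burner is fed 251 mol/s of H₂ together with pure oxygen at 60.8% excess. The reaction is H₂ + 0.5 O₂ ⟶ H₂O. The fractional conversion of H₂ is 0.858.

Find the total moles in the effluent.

Stoichiometric O₂ = 0.5 × 251 = 125.5 mol/s; O₂ fed = 125.5 × 1.608 = 201.8 mol/s.
Fuel reacted = 0.858 × 251 → ξ = 215.4 mol/s.
Outlet (n = n₀ + ν ξ):
  H₂: 251 − 1(215.4) = 35.64
  O₂: 201.8 − 0.5(215.4) = 94.12
  H₂O: 0 + 1(215.4) = 215.4
Total out = 35.64 + 94.12 + 215.4 = 345.1 mol/s.

345 mol/s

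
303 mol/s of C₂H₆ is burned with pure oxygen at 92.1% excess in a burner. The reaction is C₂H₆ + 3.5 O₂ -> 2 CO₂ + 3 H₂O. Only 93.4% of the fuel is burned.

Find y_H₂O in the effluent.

0.342

Stoichiometric O₂ = 3.5 × 303 = 1060 mol/s; O₂ fed = 1060 × 1.921 = 2037 mol/s.
Fuel reacted = 0.934 × 303 → ξ = 283 mol/s.
Outlet (n = n₀ + ν ξ):
  C₂H₆: 303 − 1(283) = 20
  O₂: 2037 − 3.5(283) = 1047
  CO₂: 0 + 2(283) = 566
  H₂O: 0 + 3(283) = 849
Total out = 2482 mol/s; y_H₂O = 849 / 2482 = 0.3421.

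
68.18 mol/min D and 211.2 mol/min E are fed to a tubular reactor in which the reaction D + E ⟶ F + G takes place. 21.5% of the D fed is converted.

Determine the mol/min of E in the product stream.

197 mol/min

D reacted = 0.215 × 68.18 = 14.66 mol/min; ν_D = −1, so ξ = 14.66/1 = 14.66 mol/min.
Outlet amounts (n = n₀ + ν ξ):
  D: 68.18 − 1(14.66) = 53.52
  E: 211.2 − 1(14.66) = 196.5
  F: 0 + 1(14.66) = 14.66
  G: 0 + 1(14.66) = 14.66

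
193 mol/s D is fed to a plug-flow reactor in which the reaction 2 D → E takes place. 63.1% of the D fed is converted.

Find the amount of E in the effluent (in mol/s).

60.9 mol/s

D reacted = 0.631 × 193 = 121.8 mol/s; ν_D = −2, so ξ = 121.8/2 = 60.89 mol/s.
Outlet amounts (n = n₀ + ν ξ):
  D: 193 − 2(60.89) = 71.22
  E: 0 + 1(60.89) = 60.89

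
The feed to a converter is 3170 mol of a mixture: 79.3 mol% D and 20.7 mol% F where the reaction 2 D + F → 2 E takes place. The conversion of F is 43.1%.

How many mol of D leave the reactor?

1950 mol

F reacted = 0.431 × 656.2 = 282.8 mol; ν_F = −1, so ξ = 282.8/1 = 282.8 mol.
Outlet amounts (n = n₀ + ν ξ):
  D: 2514 − 2(282.8) = 1948
  F: 656.2 − 1(282.8) = 373.4
  E: 0 + 2(282.8) = 565.6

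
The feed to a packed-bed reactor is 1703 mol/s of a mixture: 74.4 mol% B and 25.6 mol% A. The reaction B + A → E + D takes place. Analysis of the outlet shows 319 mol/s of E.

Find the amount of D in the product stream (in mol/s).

For E: n = n₀ + 1ξ → 319 = 0 + 1ξ, giving ξ = 319 mol/s.
Outlet amounts (n = n₀ + ν ξ):
  B: 1267 − 1(319) = 948
  A: 436 − 1(319) = 117
  E: 0 + 1(319) = 319
  D: 0 + 1(319) = 319

319 mol/s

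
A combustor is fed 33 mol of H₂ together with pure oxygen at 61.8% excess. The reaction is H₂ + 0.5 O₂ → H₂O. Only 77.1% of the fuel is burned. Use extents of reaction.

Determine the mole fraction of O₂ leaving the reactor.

0.298

Stoichiometric O₂ = 0.5 × 33 = 16.5 mol; O₂ fed = 16.5 × 1.618 = 26.7 mol.
Fuel reacted = 0.771 × 33 → ξ = 25.44 mol.
Outlet (n = n₀ + ν ξ):
  H₂: 33 − 1(25.44) = 7.557
  O₂: 26.7 − 0.5(25.44) = 13.98
  H₂O: 0 + 1(25.44) = 25.44
Total out = 46.98 mol; y_O₂ = 13.98 / 46.98 = 0.2975.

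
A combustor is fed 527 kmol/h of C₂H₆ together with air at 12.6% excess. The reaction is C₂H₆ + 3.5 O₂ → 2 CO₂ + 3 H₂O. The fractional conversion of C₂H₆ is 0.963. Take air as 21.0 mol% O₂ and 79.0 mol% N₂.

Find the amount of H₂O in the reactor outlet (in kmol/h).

1520 kmol/h

Stoichiometric O₂ = 3.5 × 527 = 1844 kmol/h; O₂ fed = 1844 × 1.126 = 2077 kmol/h.
N₂ fed = 2077 × 79/21 = 7813 kmol/h.
Fuel reacted = 0.963 × 527 → ξ = 507.5 kmol/h.
Outlet (n = n₀ + ν ξ):
  C₂H₆: 527 − 1(507.5) = 19.5
  O₂: 2077 − 3.5(507.5) = 300.7
  N₂: 7813 (inert)
  CO₂: 0 + 2(507.5) = 1015
  H₂O: 0 + 3(507.5) = 1523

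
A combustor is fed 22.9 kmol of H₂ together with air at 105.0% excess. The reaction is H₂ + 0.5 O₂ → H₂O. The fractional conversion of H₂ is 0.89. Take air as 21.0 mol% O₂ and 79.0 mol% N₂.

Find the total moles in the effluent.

Stoichiometric O₂ = 0.5 × 22.9 = 11.45 kmol; O₂ fed = 11.45 × 2.050 = 23.47 kmol.
N₂ fed = 23.47 × 79/21 = 88.3 kmol.
Fuel reacted = 0.89 × 22.9 → ξ = 20.38 kmol.
Outlet (n = n₀ + ν ξ):
  H₂: 22.9 − 1(20.38) = 2.519
  O₂: 23.47 − 0.5(20.38) = 13.28
  N₂: 88.3 (inert)
  H₂O: 0 + 1(20.38) = 20.38
Total out = 2.519 + 13.28 + 88.3 + 20.38 = 124.5 kmol.

124 kmol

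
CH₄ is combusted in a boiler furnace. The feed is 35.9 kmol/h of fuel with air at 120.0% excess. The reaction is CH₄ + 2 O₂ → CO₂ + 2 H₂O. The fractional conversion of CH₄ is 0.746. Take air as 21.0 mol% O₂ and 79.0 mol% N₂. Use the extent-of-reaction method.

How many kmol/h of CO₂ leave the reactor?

26.8 kmol/h

Stoichiometric O₂ = 2 × 35.9 = 71.8 kmol/h; O₂ fed = 71.8 × 2.200 = 158 kmol/h.
N₂ fed = 158 × 79/21 = 594.2 kmol/h.
Fuel reacted = 0.746 × 35.9 → ξ = 26.78 kmol/h.
Outlet (n = n₀ + ν ξ):
  CH₄: 35.9 − 1(26.78) = 9.119
  O₂: 158 − 2(26.78) = 104.4
  N₂: 594.2 (inert)
  CO₂: 0 + 1(26.78) = 26.78
  H₂O: 0 + 2(26.78) = 53.56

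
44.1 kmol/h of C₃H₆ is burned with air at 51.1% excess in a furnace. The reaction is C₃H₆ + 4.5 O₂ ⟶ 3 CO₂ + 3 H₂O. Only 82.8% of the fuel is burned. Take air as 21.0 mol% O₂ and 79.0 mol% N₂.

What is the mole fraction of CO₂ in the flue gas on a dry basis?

Stoichiometric O₂ = 4.5 × 44.1 = 198.5 kmol/h; O₂ fed = 198.5 × 1.511 = 299.9 kmol/h.
N₂ fed = 299.9 × 79/21 = 1128 kmol/h.
Fuel reacted = 0.828 × 44.1 → ξ = 36.51 kmol/h.
Outlet (n = n₀ + ν ξ):
  C₃H₆: 44.1 − 1(36.51) = 7.585
  O₂: 299.9 − 4.5(36.51) = 135.5
  N₂: 1128 (inert)
  CO₂: 0 + 3(36.51) = 109.5
  H₂O: 0 + 3(36.51) = 109.5
Dry total = 1381 kmol/h; y_CO₂ (dry) = 109.5 / 1381 = 0.07934.

0.0793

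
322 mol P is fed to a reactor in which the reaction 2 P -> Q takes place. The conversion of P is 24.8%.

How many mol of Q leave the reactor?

P reacted = 0.248 × 322 = 79.86 mol; ν_P = −2, so ξ = 79.86/2 = 39.93 mol.
Outlet amounts (n = n₀ + ν ξ):
  P: 322 − 2(39.93) = 242.1
  Q: 0 + 1(39.93) = 39.93

39.9 mol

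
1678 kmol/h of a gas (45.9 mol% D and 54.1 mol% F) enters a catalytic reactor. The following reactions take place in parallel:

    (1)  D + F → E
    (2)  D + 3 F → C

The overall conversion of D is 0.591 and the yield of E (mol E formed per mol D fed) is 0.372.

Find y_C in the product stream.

Yield of E: 1ξ₁ / 770.2 = 0.372 → ξ₁ = 286.5 kmol/h.
Conversion of D: 1ξ₁ + 1ξ₂ = 0.591 × 770.2 = 455.2 → ξ₂ = 168.7 kmol/h.
Outlet amounts (n = n₀ + Σ ν·ξ):
  D: 770.2 − 1(286.5) − 1(168.7) = 315
  F: 907.8 − 1(286.5) − 3(168.7) = 115.3
  E: 0 + 1(286.5) = 286.5
  C: 0 + 1(168.7) = 168.7
Total out = 885.5 kmol/h; y_C = 168.7 / 885.5 = 0.1905.

0.19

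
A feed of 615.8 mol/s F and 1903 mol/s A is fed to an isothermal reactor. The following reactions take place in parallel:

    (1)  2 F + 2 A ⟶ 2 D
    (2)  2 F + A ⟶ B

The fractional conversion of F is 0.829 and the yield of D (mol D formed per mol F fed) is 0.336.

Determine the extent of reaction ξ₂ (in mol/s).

ξ₂ = 152 mol/s

Yield of D: 2ξ₁ / 615.8 = 0.336 → ξ₁ = 103.5 mol/s.
Conversion of F: 2ξ₁ + 2ξ₂ = 0.829 × 615.8 = 510.5 → ξ₂ = 151.8 mol/s.
Outlet amounts (n = n₀ + Σ ν·ξ):
  F: 615.8 − 2(103.5) − 2(151.8) = 105.3
  A: 1903 − 2(103.5) − 1(151.8) = 1544
  D: 0 + 2(103.5) = 206.9
  B: 0 + 1(151.8) = 151.8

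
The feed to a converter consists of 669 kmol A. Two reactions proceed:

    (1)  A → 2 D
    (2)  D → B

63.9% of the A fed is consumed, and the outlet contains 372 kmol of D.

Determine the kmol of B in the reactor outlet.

483 kmol

Conversion of A: A consumed = 1ξ₁ = 0.639 × 669 → ξ₁ = 427.5 kmol.
D balance: n_D = 0 + 2ξ₁ − 1ξ₂ = 372 → ξ₂ = (2·427.5 − 372)/1 = 483 kmol.
Outlet amounts (n = n₀ + Σ ν·ξ):
  A: 669 − 1(427.5) = 241.5
  D: 0 + 2(427.5) − 1(483) = 372
  B: 0 + 1(483) = 483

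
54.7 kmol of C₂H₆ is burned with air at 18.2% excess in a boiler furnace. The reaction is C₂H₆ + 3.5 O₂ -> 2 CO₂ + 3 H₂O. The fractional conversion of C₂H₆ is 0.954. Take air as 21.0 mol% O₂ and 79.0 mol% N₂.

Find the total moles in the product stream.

1160 kmol

Stoichiometric O₂ = 3.5 × 54.7 = 191.5 kmol; O₂ fed = 191.5 × 1.182 = 226.3 kmol.
N₂ fed = 226.3 × 79/21 = 851.3 kmol.
Fuel reacted = 0.954 × 54.7 → ξ = 52.18 kmol.
Outlet (n = n₀ + ν ξ):
  C₂H₆: 54.7 − 1(52.18) = 2.516
  O₂: 226.3 − 3.5(52.18) = 43.65
  N₂: 851.3 (inert)
  CO₂: 0 + 2(52.18) = 104.4
  H₂O: 0 + 3(52.18) = 156.6
Total out = 2.516 + 43.65 + 851.3 + 104.4 + 156.6 = 1158 kmol.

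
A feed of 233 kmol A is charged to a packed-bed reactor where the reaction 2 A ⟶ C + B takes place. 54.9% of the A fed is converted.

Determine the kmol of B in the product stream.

A reacted = 0.549 × 233 = 127.9 kmol; ν_A = −2, so ξ = 127.9/2 = 63.96 kmol.
Outlet amounts (n = n₀ + ν ξ):
  A: 233 − 2(63.96) = 105.1
  C: 0 + 1(63.96) = 63.96
  B: 0 + 1(63.96) = 63.96

64 kmol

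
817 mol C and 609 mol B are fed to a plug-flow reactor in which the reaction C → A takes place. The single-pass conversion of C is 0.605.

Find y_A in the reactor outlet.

C reacted = 0.605 × 817 = 494.3 mol; ν_C = −1, so ξ = 494.3/1 = 494.3 mol.
Outlet amounts (n = n₀ + ν ξ):
  C: 817 − 1(494.3) = 322.7
  A: 0 + 1(494.3) = 494.3
  B: 609 (inert)
Total out = 1426 mol; y_A = 494.3 / 1426 = 0.3466.

0.347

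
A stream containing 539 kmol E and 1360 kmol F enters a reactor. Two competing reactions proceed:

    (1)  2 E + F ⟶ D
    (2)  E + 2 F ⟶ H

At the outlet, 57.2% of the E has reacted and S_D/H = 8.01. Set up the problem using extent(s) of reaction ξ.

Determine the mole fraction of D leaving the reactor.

0.0923

Conversion of E: E consumed = 0.572 × 539 = 308.3 kmol = 2ξ₁ + 1ξ₂.
Selectivity: 1ξ₁ / (1ξ₂) = 8.01 → ξ₁ = 8.01 ξ₂.
Substitute: (2·8.01 + 1) ξ₂ = 308.3 → ξ₂ = 18.11 kmol, ξ₁ = 145.1 kmol.
Outlet amounts (n = n₀ + Σ ν·ξ):
  E: 539 − 2(145.1) − 1(18.11) = 230.7
  F: 1360 − 1(145.1) − 2(18.11) = 1179
  D: 0 + 1(145.1) = 145.1
  H: 0 + 1(18.11) = 18.11
Total out = 1573 kmol; y_D = 145.1 / 1573 = 0.09227.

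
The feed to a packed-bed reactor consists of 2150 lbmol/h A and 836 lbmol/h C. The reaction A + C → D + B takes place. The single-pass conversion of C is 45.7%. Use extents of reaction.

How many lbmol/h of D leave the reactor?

382 lbmol/h

C reacted = 0.457 × 836 = 382.1 lbmol/h; ν_C = −1, so ξ = 382.1/1 = 382.1 lbmol/h.
Outlet amounts (n = n₀ + ν ξ):
  A: 2150 − 1(382.1) = 1768
  C: 836 − 1(382.1) = 453.9
  D: 0 + 1(382.1) = 382.1
  B: 0 + 1(382.1) = 382.1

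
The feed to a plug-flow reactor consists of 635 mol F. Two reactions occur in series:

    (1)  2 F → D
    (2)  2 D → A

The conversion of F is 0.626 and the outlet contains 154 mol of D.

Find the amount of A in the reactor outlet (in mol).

22.4 mol

Conversion of F: F consumed = 2ξ₁ = 0.626 × 635 → ξ₁ = 198.8 mol.
D balance: n_D = 0 + 1ξ₁ − 2ξ₂ = 154 → ξ₂ = (1·198.8 − 154)/2 = 22.38 mol.
Outlet amounts (n = n₀ + Σ ν·ξ):
  F: 635 − 2(198.8) = 237.5
  D: 0 + 1(198.8) − 2(22.38) = 154
  A: 0 + 1(22.38) = 22.38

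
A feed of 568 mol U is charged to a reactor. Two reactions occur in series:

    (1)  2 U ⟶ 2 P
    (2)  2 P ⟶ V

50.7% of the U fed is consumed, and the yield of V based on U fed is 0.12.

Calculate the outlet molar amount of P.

152 mol

Conversion of U: U consumed = 2ξ₁ = 0.507 × 568 → ξ₁ = 144 mol.
Yield of V: 1ξ₂ / 568 = 0.12 → ξ₂ = 68.16 mol.
Outlet amounts (n = n₀ + Σ ν·ξ):
  U: 568 − 2(144) = 280
  P: 0 + 2(144) − 2(68.16) = 151.7
  V: 0 + 1(68.16) = 68.16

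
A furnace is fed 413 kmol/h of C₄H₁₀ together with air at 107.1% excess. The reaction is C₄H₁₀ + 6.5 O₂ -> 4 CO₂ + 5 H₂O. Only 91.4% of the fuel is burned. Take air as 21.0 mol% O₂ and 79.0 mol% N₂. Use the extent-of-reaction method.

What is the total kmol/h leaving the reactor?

Stoichiometric O₂ = 6.5 × 413 = 2684 kmol/h; O₂ fed = 2684 × 2.071 = 5560 kmol/h.
N₂ fed = 5560 × 79/21 = 20910 kmol/h.
Fuel reacted = 0.914 × 413 → ξ = 377.5 kmol/h.
Outlet (n = n₀ + ν ξ):
  C₄H₁₀: 413 − 1(377.5) = 35.52
  O₂: 5560 − 6.5(377.5) = 3106
  N₂: 20910 (inert)
  CO₂: 0 + 4(377.5) = 1510
  H₂O: 0 + 5(377.5) = 1887
Total out = 35.52 + 3106 + 20910 + 1510 + 1887 = 27450 kmol/h.

27500 kmol/h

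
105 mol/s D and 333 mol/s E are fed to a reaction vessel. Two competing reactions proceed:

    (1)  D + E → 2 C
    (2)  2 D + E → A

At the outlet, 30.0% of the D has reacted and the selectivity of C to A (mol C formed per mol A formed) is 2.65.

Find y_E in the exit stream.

0.742

Conversion of D: D consumed = 0.3 × 105 = 31.5 mol/s = 1ξ₁ + 2ξ₂.
Selectivity: 2ξ₁ / (1ξ₂) = 2.65 → ξ₁ = 1.325 ξ₂.
Substitute: (1·1.325 + 2) ξ₂ = 31.5 → ξ₂ = 9.474 mol/s, ξ₁ = 12.55 mol/s.
Outlet amounts (n = n₀ + Σ ν·ξ):
  D: 105 − 1(12.55) − 2(9.474) = 73.5
  E: 333 − 1(12.55) − 1(9.474) = 311
  C: 0 + 2(12.55) = 25.11
  A: 0 + 1(9.474) = 9.474
Total out = 419.1 mol/s; y_E = 311 / 419.1 = 0.7421.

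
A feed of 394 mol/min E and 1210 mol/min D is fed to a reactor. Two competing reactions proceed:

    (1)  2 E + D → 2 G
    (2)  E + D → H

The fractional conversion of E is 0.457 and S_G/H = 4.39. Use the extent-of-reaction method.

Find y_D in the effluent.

Conversion of E: E consumed = 0.457 × 394 = 180.1 mol/min = 2ξ₁ + 1ξ₂.
Selectivity: 2ξ₁ / (1ξ₂) = 4.39 → ξ₁ = 2.195 ξ₂.
Substitute: (2·2.195 + 1) ξ₂ = 180.1 → ξ₂ = 33.41 mol/min, ξ₁ = 73.33 mol/min.
Outlet amounts (n = n₀ + Σ ν·ξ):
  E: 394 − 2(73.33) − 1(33.41) = 213.9
  D: 1210 − 1(73.33) − 1(33.41) = 1103
  G: 0 + 2(73.33) = 146.7
  H: 0 + 1(33.41) = 33.41
Total out = 1497 mol/min; y_D = 1103 / 1497 = 0.7369.

0.737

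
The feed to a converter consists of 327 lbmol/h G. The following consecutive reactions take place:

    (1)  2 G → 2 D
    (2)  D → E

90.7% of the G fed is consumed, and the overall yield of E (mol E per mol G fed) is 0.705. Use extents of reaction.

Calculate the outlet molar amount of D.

Conversion of G: G consumed = 2ξ₁ = 0.907 × 327 → ξ₁ = 148.3 lbmol/h.
Yield of E: 1ξ₂ / 327 = 0.705 → ξ₂ = 230.5 lbmol/h.
Outlet amounts (n = n₀ + Σ ν·ξ):
  G: 327 − 2(148.3) = 30.41
  D: 0 + 2(148.3) − 1(230.5) = 66.05
  E: 0 + 1(230.5) = 230.5

66.1 lbmol/h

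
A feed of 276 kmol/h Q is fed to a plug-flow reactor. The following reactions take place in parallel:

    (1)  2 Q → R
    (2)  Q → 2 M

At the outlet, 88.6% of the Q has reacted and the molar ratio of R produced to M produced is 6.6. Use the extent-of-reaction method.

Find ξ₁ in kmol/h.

ξ₁ = 118 kmol/h

Conversion of Q: Q consumed = 0.886 × 276 = 244.5 kmol/h = 2ξ₁ + 1ξ₂.
Selectivity: 1ξ₁ / (2ξ₂) = 6.6 → ξ₁ = 13.2 ξ₂.
Substitute: (2·13.2 + 1) ξ₂ = 244.5 → ξ₂ = 8.925 kmol/h, ξ₁ = 117.8 kmol/h.
Outlet amounts (n = n₀ + Σ ν·ξ):
  Q: 276 − 2(117.8) − 1(8.925) = 31.46
  R: 0 + 1(117.8) = 117.8
  M: 0 + 2(8.925) = 17.85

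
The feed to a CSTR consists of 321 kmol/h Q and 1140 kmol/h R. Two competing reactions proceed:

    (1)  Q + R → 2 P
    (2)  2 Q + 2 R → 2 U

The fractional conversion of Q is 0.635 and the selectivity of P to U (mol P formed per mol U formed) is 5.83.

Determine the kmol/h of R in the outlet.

Conversion of Q: Q consumed = 0.635 × 321 = 203.8 kmol/h = 1ξ₁ + 2ξ₂.
Selectivity: 2ξ₁ / (2ξ₂) = 5.83 → ξ₁ = 5.83 ξ₂.
Substitute: (1·5.83 + 2) ξ₂ = 203.8 → ξ₂ = 26.03 kmol/h, ξ₁ = 151.8 kmol/h.
Outlet amounts (n = n₀ + Σ ν·ξ):
  Q: 321 − 1(151.8) − 2(26.03) = 117.2
  R: 1140 − 1(151.8) − 2(26.03) = 936.2
  P: 0 + 2(151.8) = 303.5
  U: 0 + 2(26.03) = 52.07

936 kmol/h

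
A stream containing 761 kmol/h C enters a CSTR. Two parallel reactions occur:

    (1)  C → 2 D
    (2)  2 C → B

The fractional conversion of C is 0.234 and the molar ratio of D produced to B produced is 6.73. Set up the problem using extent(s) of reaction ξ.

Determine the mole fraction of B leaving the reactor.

Conversion of C: C consumed = 0.234 × 761 = 178.1 kmol/h = 1ξ₁ + 2ξ₂.
Selectivity: 2ξ₁ / (1ξ₂) = 6.73 → ξ₁ = 3.365 ξ₂.
Substitute: (1·3.365 + 2) ξ₂ = 178.1 → ξ₂ = 33.19 kmol/h, ξ₁ = 111.7 kmol/h.
Outlet amounts (n = n₀ + Σ ν·ξ):
  C: 761 − 1(111.7) − 2(33.19) = 582.9
  D: 0 + 2(111.7) = 223.4
  B: 0 + 1(33.19) = 33.19
Total out = 839.5 kmol/h; y_B = 33.19 / 839.5 = 0.03954.

0.0395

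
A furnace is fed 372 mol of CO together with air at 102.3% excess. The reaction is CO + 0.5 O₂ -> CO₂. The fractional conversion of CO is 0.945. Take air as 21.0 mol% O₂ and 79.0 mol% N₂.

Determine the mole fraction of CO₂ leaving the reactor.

0.177

Stoichiometric O₂ = 0.5 × 372 = 186 mol; O₂ fed = 186 × 2.023 = 376.3 mol.
N₂ fed = 376.3 × 79/21 = 1416 mol.
Fuel reacted = 0.945 × 372 → ξ = 351.5 mol.
Outlet (n = n₀ + ν ξ):
  CO: 372 − 1(351.5) = 20.46
  O₂: 376.3 − 0.5(351.5) = 200.5
  N₂: 1416 (inert)
  CO₂: 0 + 1(351.5) = 351.5
Total out = 1988 mol; y_CO₂ = 351.5 / 1988 = 0.1768.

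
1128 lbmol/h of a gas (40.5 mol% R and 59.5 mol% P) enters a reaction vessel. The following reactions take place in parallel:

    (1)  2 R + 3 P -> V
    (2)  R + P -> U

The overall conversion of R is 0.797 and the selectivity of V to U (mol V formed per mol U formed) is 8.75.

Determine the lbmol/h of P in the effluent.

Conversion of R: R consumed = 0.797 × 456.8 = 364.1 lbmol/h = 2ξ₁ + 1ξ₂.
Selectivity: 1ξ₁ / (1ξ₂) = 8.75 → ξ₁ = 8.75 ξ₂.
Substitute: (2·8.75 + 1) ξ₂ = 364.1 → ξ₂ = 19.68 lbmol/h, ξ₁ = 172.2 lbmol/h.
Outlet amounts (n = n₀ + Σ ν·ξ):
  R: 456.8 − 2(172.2) − 1(19.68) = 92.74
  P: 671.2 − 3(172.2) − 1(19.68) = 134.8
  V: 0 + 1(172.2) = 172.2
  U: 0 + 1(19.68) = 19.68

135 lbmol/h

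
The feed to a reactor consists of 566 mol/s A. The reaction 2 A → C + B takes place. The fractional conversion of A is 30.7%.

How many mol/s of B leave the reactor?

A reacted = 0.307 × 566 = 173.8 mol/s; ν_A = −2, so ξ = 173.8/2 = 86.88 mol/s.
Outlet amounts (n = n₀ + ν ξ):
  A: 566 − 2(86.88) = 392.2
  C: 0 + 1(86.88) = 86.88
  B: 0 + 1(86.88) = 86.88

86.9 mol/s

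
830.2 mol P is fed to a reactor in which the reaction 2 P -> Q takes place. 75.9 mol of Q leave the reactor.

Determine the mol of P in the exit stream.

678 mol

For Q: n = n₀ + 1ξ → 75.9 = 0 + 1ξ, giving ξ = 75.9 mol.
Outlet amounts (n = n₀ + ν ξ):
  P: 830.2 − 2(75.9) = 678.4
  Q: 0 + 1(75.9) = 75.9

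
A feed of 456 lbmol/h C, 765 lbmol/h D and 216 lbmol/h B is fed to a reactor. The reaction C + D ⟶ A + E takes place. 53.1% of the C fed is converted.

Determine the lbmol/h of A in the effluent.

C reacted = 0.531 × 456 = 242.1 lbmol/h; ν_C = −1, so ξ = 242.1/1 = 242.1 lbmol/h.
Outlet amounts (n = n₀ + ν ξ):
  C: 456 − 1(242.1) = 213.9
  D: 765 − 1(242.1) = 522.9
  A: 0 + 1(242.1) = 242.1
  E: 0 + 1(242.1) = 242.1
  B: 216 (inert)

242 lbmol/h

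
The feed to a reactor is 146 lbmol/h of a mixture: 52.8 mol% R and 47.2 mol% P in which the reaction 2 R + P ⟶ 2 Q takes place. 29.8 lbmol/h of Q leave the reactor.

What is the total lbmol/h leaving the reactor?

For Q: n = n₀ + 2ξ → 29.8 = 0 + 2ξ, giving ξ = 14.9 lbmol/h.
Outlet amounts (n = n₀ + ν ξ):
  R: 77.09 − 2(14.9) = 47.29
  P: 68.91 − 1(14.9) = 54.01
  Q: 0 + 2(14.9) = 29.8
Total out = 47.29 + 54.01 + 29.8 = 131.1 lbmol/h.

131 lbmol/h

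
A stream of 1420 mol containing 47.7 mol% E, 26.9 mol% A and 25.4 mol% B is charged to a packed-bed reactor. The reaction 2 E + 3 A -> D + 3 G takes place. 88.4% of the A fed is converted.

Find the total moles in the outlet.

A reacted = 0.884 × 382 = 337.7 mol; ν_A = −3, so ξ = 337.7/3 = 112.6 mol.
Outlet amounts (n = n₀ + ν ξ):
  E: 677.3 − 2(112.6) = 452.2
  A: 382 − 3(112.6) = 44.31
  D: 0 + 1(112.6) = 112.6
  G: 0 + 3(112.6) = 337.7
  B: 360.7 (inert)
Total out = 452.2 + 44.31 + 112.6 + 337.7 + 360.7 = 1307 mol.

1310 mol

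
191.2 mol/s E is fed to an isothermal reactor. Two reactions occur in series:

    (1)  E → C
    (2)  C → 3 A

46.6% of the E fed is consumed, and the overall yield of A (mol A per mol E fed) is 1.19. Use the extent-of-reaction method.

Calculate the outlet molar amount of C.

Conversion of E: E consumed = 1ξ₁ = 0.466 × 191.2 → ξ₁ = 89.1 mol/s.
Yield of A: 3ξ₂ / 191.2 = 1.19 → ξ₂ = 75.84 mol/s.
Outlet amounts (n = n₀ + Σ ν·ξ):
  E: 191.2 − 1(89.1) = 102.1
  C: 0 + 1(89.1) − 1(75.84) = 13.26
  A: 0 + 3(75.84) = 227.5

13.3 mol/s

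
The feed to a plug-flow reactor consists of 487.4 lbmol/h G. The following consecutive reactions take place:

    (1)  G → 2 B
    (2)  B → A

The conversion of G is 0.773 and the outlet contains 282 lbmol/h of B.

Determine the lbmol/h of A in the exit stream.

Conversion of G: G consumed = 1ξ₁ = 0.773 × 487.4 → ξ₁ = 376.8 lbmol/h.
B balance: n_B = 0 + 2ξ₁ − 1ξ₂ = 282 → ξ₂ = (2·376.8 − 282)/1 = 471.5 lbmol/h.
Outlet amounts (n = n₀ + Σ ν·ξ):
  G: 487.4 − 1(376.8) = 110.6
  B: 0 + 2(376.8) − 1(471.5) = 282
  A: 0 + 1(471.5) = 471.5

472 lbmol/h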